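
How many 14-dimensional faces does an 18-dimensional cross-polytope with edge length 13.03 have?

An n-cross-polytope has 2^(k+1)·C(n,k+1) k-faces. Here 2^15·C(18,15) = 32768·816 = 26738688.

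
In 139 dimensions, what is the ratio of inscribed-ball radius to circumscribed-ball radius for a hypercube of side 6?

r_in = 6/2 (half the side); r_out = 6√139/2 (half the diagonal). Ratio = 1/√139 ≈ 0.0848189.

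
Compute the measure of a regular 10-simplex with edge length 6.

V_10 = √(11) · 6^10 / (10! · 2^(10/2)) ≈ 1.72701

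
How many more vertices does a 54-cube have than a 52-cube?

The 54-cube has 2^54 = 18014398509481984 vertices. The 52-cube has 2^52 = 4503599627370496 vertices. Difference: 18014398509481984 - 4503599627370496 = 13510798882111488.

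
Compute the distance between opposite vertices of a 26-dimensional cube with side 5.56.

The space diagonal of an n-cube of side s is s√n. Here 5.56·√26 ≈ 28.3505.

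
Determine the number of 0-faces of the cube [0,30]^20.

f_0(20-cube) = (20 choose 0) · 2^20 = 1048576.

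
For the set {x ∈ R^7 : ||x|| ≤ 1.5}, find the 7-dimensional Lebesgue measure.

V = 729·π^3/280 ≈ 80.7271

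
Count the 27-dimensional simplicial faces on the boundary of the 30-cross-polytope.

Number of 27-faces = 2^(27+1) · C(30,27+1) = 268435456 · 435 = 116769423360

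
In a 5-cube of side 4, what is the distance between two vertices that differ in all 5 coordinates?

||(4,4,...,4)|| = √(5)·4 ≈ 8.94427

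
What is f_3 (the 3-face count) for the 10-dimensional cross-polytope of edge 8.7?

f_3(10-orthoplex) = 2^4 · (10 choose 4) = 3360.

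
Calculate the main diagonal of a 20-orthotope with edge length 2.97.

Diagonal = √20 · 2.97 ≈ 13.2822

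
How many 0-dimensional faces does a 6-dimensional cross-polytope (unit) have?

An n-cross-polytope has 2^(k+1)·C(n,k+1) k-faces. Here 2^1·C(6,1) = 2·6 = 12.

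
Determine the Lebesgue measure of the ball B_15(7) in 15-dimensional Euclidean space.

V = 173625106649344·π^7/289575 ≈ 1.81093e+12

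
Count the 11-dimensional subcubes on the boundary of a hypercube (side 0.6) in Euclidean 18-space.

Number of 11-faces = C(18,11) · 2^(18-11) = 31824 · 128 = 4073472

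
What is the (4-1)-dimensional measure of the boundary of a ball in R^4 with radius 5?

The surface area of an n-ball is 2π^(n/2) r^(n-1) / Γ(n/2). For n=4, r=5: 250·π^2 ≈ 2467.4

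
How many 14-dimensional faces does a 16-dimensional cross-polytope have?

Each 14-face is the convex hull of 15 vertices, one chosen as ±e_i from each of 15 distinct axes: 2^15·C(16,15) = 524288.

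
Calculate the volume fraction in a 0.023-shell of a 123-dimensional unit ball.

Shell fraction = 1 - (1-0.023)^123 ≈ 0.942848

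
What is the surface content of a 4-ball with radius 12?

|∂B_4(12)| = 3456·π^2 ≈ 34109.4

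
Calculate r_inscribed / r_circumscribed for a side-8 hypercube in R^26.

For an n-cube of any side s, the inradius is s/2 and the circumradius is s√n/2, so the ratio is 1/√26 ≈ 0.196116.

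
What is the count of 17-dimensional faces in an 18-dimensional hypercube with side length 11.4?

f_17(18-cube) = (18 choose 17) · 2^1 = 36.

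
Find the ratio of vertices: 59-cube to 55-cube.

The 59-cube has 2^59 = 576460752303423488 vertices. The 55-cube has 2^55 = 36028797018963968 vertices. Ratio: 576460752303423488/36028797018963968 = 16.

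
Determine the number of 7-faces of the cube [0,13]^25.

Number of 7-faces = C(25,7) · 2^(25-7) = 480700 · 262144 = 126012620800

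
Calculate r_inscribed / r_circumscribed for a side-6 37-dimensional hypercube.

Ratio = (s/2)/(s√37/2) = 37^(-1/2) ≈ 0.164399.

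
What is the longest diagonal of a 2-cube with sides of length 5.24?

The space diagonal of an n-cube of side s is s√n. Here 5.24·√2 ≈ 7.41048.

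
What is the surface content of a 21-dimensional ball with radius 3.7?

The surface area of an n-ball is 2π^(n/2) r^(n-1) / Γ(n/2). For n=21, r=3.7: 6.77332e+10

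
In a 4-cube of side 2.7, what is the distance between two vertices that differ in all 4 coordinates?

Diagonal = √4 · 2.7 = 5.4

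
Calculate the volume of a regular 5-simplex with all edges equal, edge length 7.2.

V_5 = √(6) · 7.2^5 / (5! · 2^(5/2)) ≈ 69.8203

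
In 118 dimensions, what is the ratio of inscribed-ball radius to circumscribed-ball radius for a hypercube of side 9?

r_in = 9/2 (half the side); r_out = 9√118/2 (half the diagonal). Ratio = 1/√118 ≈ 0.0920575.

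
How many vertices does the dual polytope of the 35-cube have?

Number of vertices = 2n = 70.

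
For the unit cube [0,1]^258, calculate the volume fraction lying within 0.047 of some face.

Shell fraction = 1 - (1-0.094)^258 ≈ 1 - 8.691e-12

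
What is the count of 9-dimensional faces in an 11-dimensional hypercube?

An n-cube has C(n,k)·2^(n-k) k-faces. Here C(11,9)·2^2 = 55·4 = 220.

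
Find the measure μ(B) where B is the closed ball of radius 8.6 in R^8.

Volume = π^{8/2}·(8.6)^8/Γ(5) ≈ 1.21444e+08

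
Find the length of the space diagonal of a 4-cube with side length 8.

Diagonal = √4 · 8 = 16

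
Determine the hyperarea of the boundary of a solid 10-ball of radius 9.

S = n·V_n(r)/r = 10·V_10(9)/9 (volume-to-surface relation), giving 129140163·π^5/4 ≈ 9.87986e+09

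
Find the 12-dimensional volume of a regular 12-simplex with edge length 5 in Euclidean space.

Volume = 5^12 · √(13/2^12) / 12! ≈ 0.0287141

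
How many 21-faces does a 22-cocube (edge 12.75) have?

f_21(22-orthoplex) = 2^22 · (22 choose 22) = 4194304.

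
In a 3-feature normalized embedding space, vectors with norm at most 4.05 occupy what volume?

V_3(4.05) = π^(3/2) · (4.05)^3 / Γ(3/2 + 1) ≈ 278.262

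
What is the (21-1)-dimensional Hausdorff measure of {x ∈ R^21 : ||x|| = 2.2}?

The surface area of an n-ball is 2π^(n/2) r^(n-1) / Γ(n/2). For n=21, r=2.2: 2.06643e+06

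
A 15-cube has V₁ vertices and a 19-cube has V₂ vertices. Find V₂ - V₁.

V₁ = 2^15 = 32768. V₂ = 2^19 = 524288. V₂ - V₁ = 491520.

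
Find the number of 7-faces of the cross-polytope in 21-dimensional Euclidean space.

Each 7-face is the convex hull of 8 vertices, one chosen as ±e_i from each of 8 distinct axes: 2^8·C(21,8) = 52093440.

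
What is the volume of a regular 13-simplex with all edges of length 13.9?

V_13 = √(14) · 13.9^13 / (13! · 2^(13/2)) ≈ 4800.44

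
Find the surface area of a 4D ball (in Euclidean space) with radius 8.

S_4(8) = 2·π^(4/2)·(8)^3 / Γ(4/2) = 1024·π^2 ≈ 10106.5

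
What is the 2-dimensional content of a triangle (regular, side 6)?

Area = (√3/4) · 6² = 15.5885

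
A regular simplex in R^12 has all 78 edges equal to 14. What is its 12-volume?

For a regular n-simplex with edge a, V = (a^n / n!)·√((n+1)/2^n). With a=14, n=12: V ≈ 6667.93.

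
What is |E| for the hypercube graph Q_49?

Each of the 2^49 = 562949953421312 vertices has degree 49; total edges = 49·2^49/2 = 13792273858822144.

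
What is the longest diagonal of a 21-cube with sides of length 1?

The space diagonal of an n-cube of side s is s√n. Here 1·√21 ≈ 4.58258.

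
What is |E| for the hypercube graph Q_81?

An n-cube has n·2^(n-1) edges. With n = 81: 81·1208925819614629174706176 = 97922991388784963151200256.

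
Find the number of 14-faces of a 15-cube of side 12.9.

An n-cube has C(n,k)·2^(n-k) k-faces. Here C(15,14)·2^1 = 15·2 = 30.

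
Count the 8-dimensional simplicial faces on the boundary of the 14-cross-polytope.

Each 8-face is the convex hull of 9 vertices, one chosen as ±e_i from each of 9 distinct axes: 2^9·C(14,9) = 1025024.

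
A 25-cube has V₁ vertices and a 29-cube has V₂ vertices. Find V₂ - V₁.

V₁ = 2^25 = 33554432. V₂ = 2^29 = 536870912. V₂ - V₁ = 503316480.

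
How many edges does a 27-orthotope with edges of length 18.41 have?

Each of the 2^27 = 134217728 vertices has degree 27; total edges = 27·2^27/2 = 1811939328.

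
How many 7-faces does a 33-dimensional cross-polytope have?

Each 7-face is the convex hull of 8 vertices, one chosen as ±e_i from each of 8 distinct axes: 2^8·C(33,8) = 3554343936.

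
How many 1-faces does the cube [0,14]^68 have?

Each of the 2^68 = 295147905179352825856 vertices has degree 68; total edges = 68·2^68/2 = 10035028776097996079104.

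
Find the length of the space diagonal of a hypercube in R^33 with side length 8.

||(8,8,...,8)|| = √(33)·8 ≈ 45.9565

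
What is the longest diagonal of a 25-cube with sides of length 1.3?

The space diagonal of an n-cube of side s is s√n. Here 1.3·√25 = 6.5.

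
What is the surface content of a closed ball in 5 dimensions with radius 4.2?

|∂B_5(4.2)| ≈ 8189.66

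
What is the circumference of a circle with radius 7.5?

The surface area of an n-ball is 2π^(n/2) r^(n-1) / Γ(n/2). For n=2, r=7.5: 2πr = 2π·7.5 ≈ 47.1239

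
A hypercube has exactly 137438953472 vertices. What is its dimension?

2^n = 137438953472 ⇒ n = log_2(137438953472) = 37.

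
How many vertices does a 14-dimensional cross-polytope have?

An n-cross-polytope has 2^(k+1)·C(n,k+1) k-faces. Here 2^1·C(14,1) = 2·14 = 28.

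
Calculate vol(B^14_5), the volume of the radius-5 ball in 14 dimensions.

V = 1220703125·π^7/1008 ≈ 3.65762e+09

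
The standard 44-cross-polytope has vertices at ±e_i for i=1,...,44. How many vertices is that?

An n-cross-polytope has 2n vertices; here n = 44, giving 88.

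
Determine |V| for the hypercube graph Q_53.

The 53-cube has 2^53 = 9007199254740992 vertices.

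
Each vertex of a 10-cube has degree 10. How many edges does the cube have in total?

An n-cube has n·2^(n-1) edges. With n = 10: 10·512 = 5120.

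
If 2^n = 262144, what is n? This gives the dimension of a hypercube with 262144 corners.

n = log_2(262144) = 18.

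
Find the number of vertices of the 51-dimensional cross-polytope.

Number of vertices = 2n = 102.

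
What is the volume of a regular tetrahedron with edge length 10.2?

Volume = (√2/12) · 10.2³ = 125.065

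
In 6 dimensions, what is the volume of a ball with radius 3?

V_6(3) = π^(6/2) · (3)^6 / Γ(6/2 + 1) = 243·π^3/2 ≈ 3767.26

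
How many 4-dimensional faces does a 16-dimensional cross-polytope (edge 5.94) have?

f_4(16-orthoplex) = 2^5 · (16 choose 5) = 139776.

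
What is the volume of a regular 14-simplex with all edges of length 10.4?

Volume = 10.4^14 · √(15/2^14) / 14! ≈ 60.1027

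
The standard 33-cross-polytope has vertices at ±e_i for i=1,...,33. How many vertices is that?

An n-cross-polytope has 2n vertices; here n = 33, giving 66.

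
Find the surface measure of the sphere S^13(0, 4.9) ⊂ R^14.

S = n·V_n(r)/r = 14·V_14(4.9)/4.9 (volume-to-surface relation), giving 7.87582e+09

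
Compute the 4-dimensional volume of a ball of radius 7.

The n-ball volume is π^(n/2)·r^n/Γ(n/2+1). With n=4, r=7: V = 2401·π^2/2 ≈ 11848.5.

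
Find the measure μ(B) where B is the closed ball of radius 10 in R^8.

V_8(10) = π^(8/2) · (10)^8 / Γ(8/2 + 1) = 12500000·π^4/3 ≈ 4.05871e+08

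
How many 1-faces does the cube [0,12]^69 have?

An n-cube has n·2^(n-1) edges. With n = 69: 69·295147905179352825856 = 20365205457375344984064.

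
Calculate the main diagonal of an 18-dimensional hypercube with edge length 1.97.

d = √(1.97² + 1.97² + ... + 1.97²) [18 terms] = √(18·1.97²) = 1.97√18 ≈ 8.358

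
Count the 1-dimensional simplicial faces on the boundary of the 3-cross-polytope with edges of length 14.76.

Each 1-face is the convex hull of 2 vertices, one chosen as ±e_i from each of 2 distinct axes: 2^2·C(3,2) = 12.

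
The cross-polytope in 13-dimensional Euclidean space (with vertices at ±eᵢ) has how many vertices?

Number of vertices = 2n = 26.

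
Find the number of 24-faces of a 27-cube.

An n-cube has C(n,k)·2^(n-k) k-faces. Here C(27,24)·2^3 = 2925·8 = 23400.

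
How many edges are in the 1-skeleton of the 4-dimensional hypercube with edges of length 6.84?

Each of the 2^4 = 16 vertices has degree 4; total edges = 4·2^4/2 = 32.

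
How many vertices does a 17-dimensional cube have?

The 17-cube has 2^17 = 131072 vertices.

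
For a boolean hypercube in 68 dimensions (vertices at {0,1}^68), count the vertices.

Each vertex is a binary string of length 68, so there are 2^68 = 295147905179352825856.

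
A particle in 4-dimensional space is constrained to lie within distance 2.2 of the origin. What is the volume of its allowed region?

Volume = π^{4/2}·(2.2)^4/Γ(3) ≈ 115.601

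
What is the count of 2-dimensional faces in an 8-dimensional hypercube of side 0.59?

Number of 2-faces = C(8,2) · 2^(8-2) = 28 · 64 = 1792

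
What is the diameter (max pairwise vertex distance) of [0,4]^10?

||(4,4,...,4)|| = √(10)·4 ≈ 12.6491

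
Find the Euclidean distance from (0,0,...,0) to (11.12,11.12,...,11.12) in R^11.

Diagonal = √11 · 11.12 ≈ 36.8809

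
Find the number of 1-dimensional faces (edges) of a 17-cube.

Each of the 2^17 = 131072 vertices has degree 17; total edges = 17·2^17/2 = 1114112.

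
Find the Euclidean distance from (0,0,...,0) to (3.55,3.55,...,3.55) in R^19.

d = √(3.55² + 3.55² + ... + 3.55²) [19 terms] = √(19·3.55²) = 3.55√19 ≈ 15.4741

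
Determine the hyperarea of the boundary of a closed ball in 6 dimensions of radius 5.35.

|∂B_6(5.35)| ≈ 135900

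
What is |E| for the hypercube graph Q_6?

An n-cube has n·2^(n-1) edges. With n = 6: 6·32 = 192.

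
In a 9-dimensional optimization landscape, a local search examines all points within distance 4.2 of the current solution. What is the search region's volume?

Volume = π^{9/2}·(4.2)^9/Γ(11/2) ≈ 1.34141e+06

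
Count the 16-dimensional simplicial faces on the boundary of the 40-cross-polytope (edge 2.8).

f_16(40-orthoplex) = 2^17 · (40 choose 17) = 11630330354073600.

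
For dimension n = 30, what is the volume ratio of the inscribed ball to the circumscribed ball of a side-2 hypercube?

Volume scales as r^n, and r_in/r_out = 1/√30, giving (1/√30)^30 ≈ 6.96917e-23.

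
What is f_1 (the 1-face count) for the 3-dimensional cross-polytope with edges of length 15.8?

Each 1-face is the convex hull of 2 vertices, one chosen as ±e_i from each of 2 distinct axes: 2^2·C(3,2) = 12.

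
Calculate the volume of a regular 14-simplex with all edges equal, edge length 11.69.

For a regular n-simplex with edge a, V = (a^n / n!)·√((n+1)/2^n). With a=11.69, n=14: V ≈ 308.909.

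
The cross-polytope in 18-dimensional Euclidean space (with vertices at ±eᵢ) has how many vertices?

The 18-dimensional cross-polytope has 2n = 2·18 = 36 vertices.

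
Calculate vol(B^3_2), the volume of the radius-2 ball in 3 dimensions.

V = 32·π/3 ≈ 33.5103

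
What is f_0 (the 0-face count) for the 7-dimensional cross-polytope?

f_0(7-orthoplex) = 2^1 · (7 choose 1) = 14.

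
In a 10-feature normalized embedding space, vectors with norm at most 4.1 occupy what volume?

The n-ball volume is π^(n/2)·r^n/Γ(n/2+1). With n=10, r=4.1: V ≈ 3.423e+06.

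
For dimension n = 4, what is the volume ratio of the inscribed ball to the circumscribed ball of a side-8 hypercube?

The radii are 8/2 and 8√4/2, so the volume ratio is (1/√4)^4 = 4^{-4/2} ≈ 0.0625.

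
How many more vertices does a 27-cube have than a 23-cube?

The 27-cube has 2^27 = 134217728 vertices. The 23-cube has 2^23 = 8388608 vertices. Difference: 134217728 - 8388608 = 125829120.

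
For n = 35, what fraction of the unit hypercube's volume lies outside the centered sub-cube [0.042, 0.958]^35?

Shell fraction = 1 - (1-0.084)^35 ≈ 0.953619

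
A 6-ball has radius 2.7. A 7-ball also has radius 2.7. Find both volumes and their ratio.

V_6(2.7) ≈ 2002.08. V_7(2.7) ≈ 4942.27. Ratio V_6/V_7 ≈ 0.4051.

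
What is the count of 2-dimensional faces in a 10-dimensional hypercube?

f_2(10-cube) = (10 choose 2) · 2^8 = 11520.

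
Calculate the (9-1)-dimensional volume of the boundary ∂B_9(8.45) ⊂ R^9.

S = n·V_n(r)/r = 9·V_9(8.45)/8.45 (volume-to-surface relation), giving 7.71638e+08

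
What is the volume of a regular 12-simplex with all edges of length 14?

V = (14^12 / 12!) · √((12+1) / 2^12) ≈ 6667.93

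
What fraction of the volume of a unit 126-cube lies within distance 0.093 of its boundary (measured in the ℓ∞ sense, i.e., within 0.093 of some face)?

Shell fraction = 1 - (1-0.186)^126 ≈ 1 - 5.479e-12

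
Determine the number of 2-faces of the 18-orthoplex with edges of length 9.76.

Each 2-face is the convex hull of 3 vertices, one chosen as ±e_i from each of 3 distinct axes: 2^3·C(18,3) = 6528.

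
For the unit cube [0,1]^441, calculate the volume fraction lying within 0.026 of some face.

Shell fraction = 1 - (1-0.052)^441 ≈ 1 - 5.922e-11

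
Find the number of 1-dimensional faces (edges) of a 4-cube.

Each of the 2^4 = 16 vertices has degree 4; total edges = 4·2^4/2 = 32.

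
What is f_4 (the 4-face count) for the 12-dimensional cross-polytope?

Number of 4-faces = 2^(4+1) · C(12,4+1) = 32 · 792 = 25344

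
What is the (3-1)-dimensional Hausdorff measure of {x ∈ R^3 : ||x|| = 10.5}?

The surface area of an n-ball is 2π^(n/2) r^(n-1) / Γ(n/2). For n=3, r=10.5: 4πr² = 4π·(10.5)² ≈ 1385.44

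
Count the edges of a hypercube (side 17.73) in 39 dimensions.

Number of 1-faces = C(39,1)·2^(39-1) = 39·274877906944 = 10720238370816.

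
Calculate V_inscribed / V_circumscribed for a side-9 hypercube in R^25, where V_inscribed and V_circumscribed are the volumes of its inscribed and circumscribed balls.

V_in/V_out = n^(-n/2) = 25^(-25/2) ≈ 3.35544e-18.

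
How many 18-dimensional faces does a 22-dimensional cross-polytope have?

Each 18-face is the convex hull of 19 vertices, one chosen as ±e_i from each of 19 distinct axes: 2^19·C(22,19) = 807403520.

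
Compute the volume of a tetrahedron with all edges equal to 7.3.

Volume = (√2/12) · 7.3³ = 45.8461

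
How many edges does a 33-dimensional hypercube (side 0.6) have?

An n-cube has n·2^(n-1) edges. With n = 33: 33·4294967296 = 141733920768.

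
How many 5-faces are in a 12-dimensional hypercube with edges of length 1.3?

Number of 5-faces = C(12,5) · 2^(12-5) = 792 · 128 = 101376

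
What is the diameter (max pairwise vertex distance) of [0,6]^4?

d = √(6² + 6² + ... + 6²) [4 terms] = √(4·6²) = 6√4 = 12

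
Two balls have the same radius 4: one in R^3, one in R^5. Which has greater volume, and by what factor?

V_3(4) ≈ 268.083, V_5(4) ≈ 5390.12. The 5-ball is larger by a factor of 20.11.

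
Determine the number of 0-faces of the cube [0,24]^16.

An n-cube has C(n,k)·2^(n-k) k-faces. Here C(16,0)·2^16 = 1·65536 = 65536.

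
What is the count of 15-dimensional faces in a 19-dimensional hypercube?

Choose 15 of 19 axes to span the face (C(19,15) = 3876 ways), then fix each of the remaining 4 coordinates at one of its two extreme values (2^4 = 16 ways): 3876·16 = 62016.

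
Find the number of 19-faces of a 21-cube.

Number of 19-faces = C(21,19) · 2^(21-19) = 210 · 4 = 840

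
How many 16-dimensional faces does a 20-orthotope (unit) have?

Number of 16-faces = C(20,16) · 2^(20-16) = 4845 · 16 = 77520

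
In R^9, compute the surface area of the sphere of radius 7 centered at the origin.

The surface area of an n-ball is 2π^(n/2) r^(n-1) / Γ(n/2). For n=9, r=7: 26353376·π^4/15 ≈ 1.71137e+08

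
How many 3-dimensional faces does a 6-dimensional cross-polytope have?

An n-cross-polytope has 2^(k+1)·C(n,k+1) k-faces. Here 2^4·C(6,4) = 16·15 = 240.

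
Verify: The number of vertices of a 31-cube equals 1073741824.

False. The 31-cube has 2^31 = 2147483648 vertices.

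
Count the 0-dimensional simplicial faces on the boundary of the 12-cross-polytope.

Number of 0-faces = 2^(0+1) · C(12,0+1) = 2 · 12 = 24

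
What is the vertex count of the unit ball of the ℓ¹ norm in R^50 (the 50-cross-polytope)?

The 50-dimensional cross-polytope has 2n = 2·50 = 100 vertices.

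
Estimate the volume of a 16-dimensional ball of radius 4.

Volume = π^{16/2}·(4)^16/Γ(9) = 33554432·π^8/315 ≈ 1.01074e+09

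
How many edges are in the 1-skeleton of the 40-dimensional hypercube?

An n-cube has n·2^(n-1) edges. With n = 40: 40·549755813888 = 21990232555520.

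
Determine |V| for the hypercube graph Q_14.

The 14-cube has 2^14 = 16384 vertices.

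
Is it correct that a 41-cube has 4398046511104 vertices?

False. The 41-cube has 2^41 = 2199023255552 vertices.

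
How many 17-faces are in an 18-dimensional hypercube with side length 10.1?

f_17(18-cube) = (18 choose 17) · 2^1 = 36.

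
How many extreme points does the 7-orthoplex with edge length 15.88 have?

An n-cross-polytope has 2n vertices; here n = 7, giving 14.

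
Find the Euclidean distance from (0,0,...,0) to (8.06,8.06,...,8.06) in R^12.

||(8.06,8.06,...,8.06)|| = √(12)·8.06 ≈ 27.9207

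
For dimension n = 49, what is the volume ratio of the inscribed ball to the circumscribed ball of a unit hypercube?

The radii are 1/2 and 1√49/2, so the volume ratio is (1/√49)^49 = 49^{-49/2} ≈ 3.89221e-42.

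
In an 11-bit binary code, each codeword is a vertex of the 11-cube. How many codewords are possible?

An n-cube has 2^n vertices; for n = 11 that is 2^11 = 2048.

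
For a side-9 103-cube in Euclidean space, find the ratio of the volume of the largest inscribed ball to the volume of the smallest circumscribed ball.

V_in / V_out = (r_in/r_out)^103 = (1/√103)^103 = 103^(-103/2) ≈ 2.18214e-104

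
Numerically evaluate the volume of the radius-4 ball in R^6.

V = 2048·π^3/3 ≈ 21167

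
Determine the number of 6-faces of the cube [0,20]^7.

Choose 6 of 7 axes to span the face (C(7,6) = 7 ways), then fix each of the remaining 1 coordinate at one of its two extreme values (2^1 = 2 ways): 7·2 = 14.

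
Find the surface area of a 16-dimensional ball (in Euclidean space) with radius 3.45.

The surface area of an n-ball is 2π^(n/2) r^(n-1) / Γ(n/2). For n=16, r=3.45: 4.39628e+08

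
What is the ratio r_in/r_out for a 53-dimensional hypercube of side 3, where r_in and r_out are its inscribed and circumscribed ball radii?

r_in / r_out = (3/2) / (3√53/2) = 1/√53 ≈ 0.137361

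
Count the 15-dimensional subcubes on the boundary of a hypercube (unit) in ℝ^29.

Number of 15-faces = C(29,15) · 2^(29-15) = 77558760 · 16384 = 1270722723840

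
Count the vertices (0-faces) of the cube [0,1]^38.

Number of vertices = 2^38 = 274877906944.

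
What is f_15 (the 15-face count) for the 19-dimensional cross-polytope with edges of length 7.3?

An n-cross-polytope has 2^(k+1)·C(n,k+1) k-faces. Here 2^16·C(19,16) = 65536·969 = 63504384.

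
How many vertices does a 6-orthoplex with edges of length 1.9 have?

Number of 0-faces = 2^(0+1) · C(6,0+1) = 2 · 6 = 12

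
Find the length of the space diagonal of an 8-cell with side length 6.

d = √(6² + 6² + ... + 6²) [4 terms] = √(4·6²) = 6√4 = 12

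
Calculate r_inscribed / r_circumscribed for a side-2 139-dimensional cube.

r_in / r_out = (2/2) / (2√139/2) = 1/√139 ≈ 0.0848189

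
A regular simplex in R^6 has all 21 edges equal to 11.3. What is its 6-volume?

V = (11.3^6 / 6!) · √((6+1) / 2^6) ≈ 956.307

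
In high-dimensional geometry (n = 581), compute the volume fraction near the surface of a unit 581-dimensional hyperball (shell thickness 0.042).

1 - (1-0.042)^581 ≈ 1 - 1.491e-11 ≈ (100 - 1.49e-09)%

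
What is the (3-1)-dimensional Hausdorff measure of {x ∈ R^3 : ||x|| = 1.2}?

|∂B_3(1.2)| = 4πr² = 4π·(1.2)² ≈ 18.0956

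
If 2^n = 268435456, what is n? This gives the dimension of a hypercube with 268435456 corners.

Since 2^n = 268435456, we have n = 28.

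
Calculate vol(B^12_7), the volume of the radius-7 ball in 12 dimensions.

The n-ball volume is π^(n/2)·r^n/Γ(n/2+1). With n=12, r=7: V = 13841287201·π^6/720 ≈ 1.84818e+10.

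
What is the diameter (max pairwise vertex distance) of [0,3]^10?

||(3,3,...,3)|| = √(10)·3 ≈ 9.48683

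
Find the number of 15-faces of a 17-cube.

Number of 15-faces = C(17,15) · 2^(17-15) = 136 · 4 = 544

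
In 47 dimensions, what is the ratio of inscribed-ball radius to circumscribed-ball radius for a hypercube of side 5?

r_in / r_out = (5/2) / (5√47/2) = 1/√47 ≈ 0.145865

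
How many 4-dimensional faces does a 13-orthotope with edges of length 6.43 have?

f_4(13-cube) = (13 choose 4) · 2^9 = 366080.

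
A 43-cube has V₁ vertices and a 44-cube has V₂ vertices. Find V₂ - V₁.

V₁ = 2^43 = 8796093022208. V₂ = 2^44 = 17592186044416. V₂ - V₁ = 8796093022208.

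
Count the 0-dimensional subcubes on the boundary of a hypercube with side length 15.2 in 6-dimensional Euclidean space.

Choose 0 of 6 axes to span the face (C(6,0) = 1 way), then fix each of the remaining 6 coordinates at one of its two extreme values (2^6 = 64 ways): 1·64 = 64.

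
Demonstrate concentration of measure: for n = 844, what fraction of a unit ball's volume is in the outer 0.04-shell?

1 - (1-0.04)^844 ≈ 1 - 1.089e-15 ≈ (100 - 1.11e-13)%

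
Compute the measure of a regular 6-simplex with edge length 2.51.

V_6 = √(7) · 2.51^6 / (6! · 2^(6/2)) ≈ 0.11486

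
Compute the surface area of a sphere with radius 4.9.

|∂B_3(4.9)| = 4πr² = 4π·(4.9)² ≈ 301.719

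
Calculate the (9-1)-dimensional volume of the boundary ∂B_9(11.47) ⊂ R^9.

S = n·V_n(r)/r = 9·V_9(11.47)/11.47 (volume-to-surface relation), giving 8.89339e+09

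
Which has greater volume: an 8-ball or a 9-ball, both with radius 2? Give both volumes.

V_8(2) ≈ 1039.03. V_9(2) ≈ 1688.84. The 9-ball is larger.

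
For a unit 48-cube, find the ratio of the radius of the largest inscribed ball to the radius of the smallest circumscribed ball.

r_in = 1/2 (half the side); r_out = 1√48/2 (half the diagonal). Ratio = 1/√48 ≈ 0.144338.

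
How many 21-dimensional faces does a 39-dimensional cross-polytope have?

f_21(39-orthoplex) = 2^22 · (39 choose 22) = 213998078514954240.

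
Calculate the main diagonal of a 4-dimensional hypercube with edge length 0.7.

Diagonal = √4 · 0.7 = 1.4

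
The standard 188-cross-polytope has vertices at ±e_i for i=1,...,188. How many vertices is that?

An n-cross-polytope has 2n vertices; here n = 188, giving 376.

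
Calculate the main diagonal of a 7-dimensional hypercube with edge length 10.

Diagonal = √7 · 10 ≈ 26.4575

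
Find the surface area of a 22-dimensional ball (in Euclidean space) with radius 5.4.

|∂B_22(5.4)| ≈ 3.8921e+14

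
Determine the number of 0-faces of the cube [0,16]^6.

An n-cube has C(n,k)·2^(n-k) k-faces. Here C(6,0)·2^6 = 1·64 = 64.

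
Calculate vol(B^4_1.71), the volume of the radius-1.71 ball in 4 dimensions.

V_4(1.71) = π^(4/2) · (1.71)^4 / Γ(4/2 + 1) ≈ 42.1943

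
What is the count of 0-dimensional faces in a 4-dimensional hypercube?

Choose 0 of 4 axes to span the face (C(4,0) = 1 way), then fix each of the remaining 4 coordinates at one of its two extreme values (2^4 = 16 ways): 1·16 = 16.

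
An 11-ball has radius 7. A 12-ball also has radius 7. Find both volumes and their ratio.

V_11(7) ≈ 3.72549e+09. V_12(7) ≈ 1.84818e+10. Ratio V_11/V_12 ≈ 0.2016.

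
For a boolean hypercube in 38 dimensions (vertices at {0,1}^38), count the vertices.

The 38-cube has 2^38 = 274877906944 vertices.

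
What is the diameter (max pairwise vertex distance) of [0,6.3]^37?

d = √(6.3² + 6.3² + ... + 6.3²) [37 terms] = √(37·6.3²) = 6.3√37 ≈ 38.3214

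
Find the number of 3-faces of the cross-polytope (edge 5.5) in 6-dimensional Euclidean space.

An n-cross-polytope has 2^(k+1)·C(n,k+1) k-faces. Here 2^4·C(6,4) = 16·15 = 240.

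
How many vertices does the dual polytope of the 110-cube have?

Number of vertices = 2n = 220.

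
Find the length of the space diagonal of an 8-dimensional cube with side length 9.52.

Diagonal = √8 · 9.52 ≈ 26.9266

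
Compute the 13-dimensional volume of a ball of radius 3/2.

The n-ball volume is π^(n/2)·r^n/Γ(n/2+1). With n=13, r=3/2: V = 59049·π^6/320320 ≈ 177.226.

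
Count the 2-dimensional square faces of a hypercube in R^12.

Number of 2-faces = C(12,2) · 2^(12-2) = 66 · 1024 = 67584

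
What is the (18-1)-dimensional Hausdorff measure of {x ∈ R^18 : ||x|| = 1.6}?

S_18(1.6) = 2·π^(18/2)·(1.6)^17 / Γ(18/2) ≈ 4364.13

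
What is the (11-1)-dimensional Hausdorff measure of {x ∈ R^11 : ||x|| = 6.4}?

|∂B_11(6.4)| ≈ 2.38945e+09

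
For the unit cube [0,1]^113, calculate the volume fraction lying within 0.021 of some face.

1 - (1 - 2·0.021)^113 = 1 - 0.958^113 ≈ 0.99216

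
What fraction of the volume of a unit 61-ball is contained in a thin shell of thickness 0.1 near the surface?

1 - (1-0.1)^61 ≈ 0.998383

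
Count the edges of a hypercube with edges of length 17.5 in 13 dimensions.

The 13-cube has n·2^(n-1) = 13·2^12 = 13·4096 = 53248 edges.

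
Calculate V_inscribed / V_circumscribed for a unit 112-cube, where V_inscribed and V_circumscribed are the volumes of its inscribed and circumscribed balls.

Volume scales as r^n, and r_in/r_out = 1/√112, giving (1/√112)^112 ≈ 1.75304e-115.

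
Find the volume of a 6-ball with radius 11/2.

The n-ball volume is π^(n/2)·r^n/Γ(n/2+1). With n=6, r=11/2: V = 1771561·π^3/384 ≈ 143046.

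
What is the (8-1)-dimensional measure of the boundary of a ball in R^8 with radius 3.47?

S = n·V_n(r)/r = 8·V_8(3.47)/3.47 (volume-to-surface relation), giving 196691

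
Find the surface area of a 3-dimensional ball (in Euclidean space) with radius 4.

S_3(4) = 2·π^(3/2)·(4)^2 / Γ(3/2) = 4πr² = 4π·(4)² ≈ 201.062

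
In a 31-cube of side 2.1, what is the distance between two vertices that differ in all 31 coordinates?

||(2.1,2.1,...,2.1)|| = √(31)·2.1 ≈ 11.6923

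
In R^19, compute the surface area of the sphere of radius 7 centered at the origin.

The surface area of an n-ball is 2π^(n/2) r^(n-1) / Γ(n/2). For n=19, r=7: 238213646322899968·π^9/4922775 ≈ 1.44247e+15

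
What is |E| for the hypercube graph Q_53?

The 53-cube has n·2^(n-1) = 53·2^52 = 53·4503599627370496 = 238690780250636288 edges.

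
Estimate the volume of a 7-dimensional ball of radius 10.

V = 32000000·π^3/21 ≈ 4.72477e+07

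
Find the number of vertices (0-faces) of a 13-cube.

Number of 0-faces = C(13,0) · 2^(13-0) = 1 · 8192 = 8192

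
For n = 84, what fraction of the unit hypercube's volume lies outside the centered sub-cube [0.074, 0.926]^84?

1 - (1 - 2·0.074)^84 = 1 - 0.852^84 ≈ 0.9999985648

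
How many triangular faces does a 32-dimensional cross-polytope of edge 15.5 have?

Number of 2-faces = 2^(2+1) · C(32,2+1) = 8 · 4960 = 39680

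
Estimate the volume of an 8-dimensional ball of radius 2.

V = 32·π^4/3 ≈ 1039.03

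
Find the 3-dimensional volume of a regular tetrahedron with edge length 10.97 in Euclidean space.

Volume = (√2/12) · 10.97³ = 155.58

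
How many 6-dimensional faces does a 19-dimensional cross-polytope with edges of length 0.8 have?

An n-cross-polytope has 2^(k+1)·C(n,k+1) k-faces. Here 2^7·C(19,7) = 128·50388 = 6449664.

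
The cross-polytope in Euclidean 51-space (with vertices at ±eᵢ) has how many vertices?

The vertices are ±e_1, ..., ±e_51, so there are 2·51 = 102.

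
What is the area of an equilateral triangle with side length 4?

Area = (√3/4) · 4² = 6.9282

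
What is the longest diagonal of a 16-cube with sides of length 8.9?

Diagonal = √16 · 8.9 = 35.6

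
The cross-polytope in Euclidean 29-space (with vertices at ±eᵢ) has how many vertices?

The 29-dimensional cross-polytope has 2n = 2·29 = 58 vertices.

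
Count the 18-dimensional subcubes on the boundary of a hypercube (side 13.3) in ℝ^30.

f_18(30-cube) = (30 choose 18) · 2^12 = 354276249600.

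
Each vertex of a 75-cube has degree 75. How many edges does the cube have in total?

Number of 1-faces = C(75,1)·2^(75-1) = 75·18889465931478580854784 = 1416709944860893564108800.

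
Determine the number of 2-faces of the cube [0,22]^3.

f_2(3-cube) = (3 choose 2) · 2^1 = 6.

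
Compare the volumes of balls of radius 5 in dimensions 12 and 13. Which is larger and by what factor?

V_12(5) ≈ 3.25992e+08, V_13(5) ≈ 1.11161e+09. The 13-ball is larger by a factor of 3.41.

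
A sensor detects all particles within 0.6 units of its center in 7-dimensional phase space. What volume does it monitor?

Volume = π^{7/2}·(0.6)^7/Γ(9/2) ≈ 0.132263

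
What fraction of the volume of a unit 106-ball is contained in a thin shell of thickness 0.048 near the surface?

Shell fraction = 1 - (1-0.048)^106 ≈ 0.994561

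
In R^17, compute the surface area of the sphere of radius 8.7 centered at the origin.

S_17(8.7) = 2·π^(17/2)·(8.7)^16 / Γ(17/2) ≈ 2.58177e+15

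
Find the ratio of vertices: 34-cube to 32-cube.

The 34-cube has 2^34 = 17179869184 vertices. The 32-cube has 2^32 = 4294967296 vertices. Ratio: 17179869184/4294967296 = 4.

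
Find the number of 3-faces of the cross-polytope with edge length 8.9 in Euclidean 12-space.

Number of 3-faces = 2^(3+1) · C(12,3+1) = 16 · 495 = 7920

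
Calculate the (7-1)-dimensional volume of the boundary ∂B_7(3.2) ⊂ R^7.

S = n·V_n(r)/r = 7·V_7(3.2)/3.2 (volume-to-surface relation), giving 35512.3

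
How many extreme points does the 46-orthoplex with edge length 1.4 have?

Number of vertices = 2n = 92.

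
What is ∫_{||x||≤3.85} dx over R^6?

Volume = π^{6/2}·(3.85)^6/Γ(4) ≈ 16829.2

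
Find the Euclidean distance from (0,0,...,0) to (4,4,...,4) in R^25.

d = √(4² + 4² + ... + 4²) [25 terms] = √(25·4²) = 4√25 = 20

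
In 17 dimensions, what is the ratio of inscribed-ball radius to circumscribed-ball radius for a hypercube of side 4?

r_in / r_out = (4/2) / (4√17/2) = 1/√17 ≈ 0.242536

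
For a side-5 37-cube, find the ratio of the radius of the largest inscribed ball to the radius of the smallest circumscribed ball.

r_in / r_out = (5/2) / (5√37/2) = 1/√37 ≈ 0.164399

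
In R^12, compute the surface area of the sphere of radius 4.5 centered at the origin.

|∂B_12(4.5)| = 10460353203·π^6/40960 ≈ 2.45519e+08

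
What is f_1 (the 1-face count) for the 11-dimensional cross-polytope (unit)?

f_1(11-orthoplex) = 2^2 · (11 choose 2) = 220.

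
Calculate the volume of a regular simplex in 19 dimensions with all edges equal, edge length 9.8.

Volume = 9.8^19 · √(20/2^19) / 19! ≈ 0.345884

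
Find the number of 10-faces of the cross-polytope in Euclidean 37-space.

f_10(37-orthoplex) = 2^11 · (37 choose 11) = 1751023927296.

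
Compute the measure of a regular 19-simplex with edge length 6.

Volume = 6^19 · √(20/2^19) / 19! ≈ 3.09392e-05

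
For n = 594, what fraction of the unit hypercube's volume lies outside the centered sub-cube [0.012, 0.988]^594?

The inner cube has side 1-2·0.012 = 0.976 and volume (0.976)^594 ≈ 5.41e-07, so the shell holds 0.999999459 of the volume.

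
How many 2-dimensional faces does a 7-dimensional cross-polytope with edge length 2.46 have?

f_2(7-orthoplex) = 2^3 · (7 choose 3) = 280.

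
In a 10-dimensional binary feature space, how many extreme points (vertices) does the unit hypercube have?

The 10-cube has 2^10 = 1024 vertices.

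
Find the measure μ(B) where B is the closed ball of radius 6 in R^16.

The n-ball volume is π^(n/2)·r^n/Γ(n/2+1). With n=16, r=6: V = 2448880128·π^8/35 ≈ 6.63894e+11.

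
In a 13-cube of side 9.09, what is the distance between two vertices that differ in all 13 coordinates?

d = √(9.09² + 9.09² + ... + 9.09²) [13 terms] = √(13·9.09²) = 9.09√13 ≈ 32.7745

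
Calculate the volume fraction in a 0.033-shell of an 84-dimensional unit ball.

Shell fraction = 1 - (1-0.033)^84 ≈ 0.940321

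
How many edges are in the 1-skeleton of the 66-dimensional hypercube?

Number of 1-faces = C(66,1)·2^(66-1) = 66·36893488147419103232 = 2434970217729660813312.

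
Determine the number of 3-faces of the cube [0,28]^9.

Number of 3-faces = C(9,3) · 2^(9-3) = 84 · 64 = 5376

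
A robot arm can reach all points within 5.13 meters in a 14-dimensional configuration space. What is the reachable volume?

V_14(5.13) = π^(14/2) · (5.13)^14 / Γ(14/2 + 1) ≈ 5.23916e+09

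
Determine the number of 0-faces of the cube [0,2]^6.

f_0(6-cube) = (6 choose 0) · 2^6 = 64.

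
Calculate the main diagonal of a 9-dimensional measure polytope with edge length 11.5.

Diagonal = √9 · 11.5 = 34.5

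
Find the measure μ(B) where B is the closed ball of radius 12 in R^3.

V = 2304·π ≈ 7238.23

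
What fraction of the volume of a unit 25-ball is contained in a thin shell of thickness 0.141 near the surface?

1 - (1-0.141)^25 ≈ 0.977622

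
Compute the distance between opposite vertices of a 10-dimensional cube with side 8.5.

Diagonal = √10 · 8.5 ≈ 26.8794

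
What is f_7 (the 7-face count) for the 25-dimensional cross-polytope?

Each 7-face is the convex hull of 8 vertices, one chosen as ±e_i from each of 8 distinct axes: 2^8·C(25,8) = 276883200.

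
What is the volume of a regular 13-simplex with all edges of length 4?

V = (4^13 / 13!) · √((13+1) / 2^13) ≈ 0.000445521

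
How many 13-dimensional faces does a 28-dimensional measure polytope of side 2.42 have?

Number of 13-faces = C(28,13) · 2^(28-13) = 37442160 · 32768 = 1226904698880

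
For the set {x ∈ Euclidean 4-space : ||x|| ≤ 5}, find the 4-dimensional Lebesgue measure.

The n-ball volume is π^(n/2)·r^n/Γ(n/2+1). With n=4, r=5: V = 625·π^2/2 ≈ 3084.25.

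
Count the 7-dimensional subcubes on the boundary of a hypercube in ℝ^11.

An n-cube has C(n,k)·2^(n-k) k-faces. Here C(11,7)·2^4 = 330·16 = 5280.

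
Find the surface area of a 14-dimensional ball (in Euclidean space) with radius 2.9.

S_14(2.9) = 2·π^(14/2)·(2.9)^13 / Γ(14/2) ≈ 8.60836e+06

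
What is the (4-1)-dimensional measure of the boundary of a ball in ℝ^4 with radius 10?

|∂B_4(10)| = 2000·π^2 ≈ 19739.2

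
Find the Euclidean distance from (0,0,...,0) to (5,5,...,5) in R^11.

d = √(5² + 5² + ... + 5²) [11 terms] = √(11·5²) = 5√11 ≈ 16.5831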